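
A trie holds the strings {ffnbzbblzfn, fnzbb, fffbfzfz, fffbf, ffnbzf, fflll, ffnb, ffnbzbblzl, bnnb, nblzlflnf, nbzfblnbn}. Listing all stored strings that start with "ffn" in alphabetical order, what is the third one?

ffnbzbblzl

DFS of the "ffn" subtree visits, in order: "ffnb", "ffnbzbblzfn", "ffnbzbblzl", "ffnbzf"
The 3rd is ffnbzbblzl.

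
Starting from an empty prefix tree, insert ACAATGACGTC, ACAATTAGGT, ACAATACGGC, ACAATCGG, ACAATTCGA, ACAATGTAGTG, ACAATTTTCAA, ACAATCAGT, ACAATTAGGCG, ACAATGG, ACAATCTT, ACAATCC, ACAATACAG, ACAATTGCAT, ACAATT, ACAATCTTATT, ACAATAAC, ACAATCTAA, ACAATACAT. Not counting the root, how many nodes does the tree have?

For each word, the new-node count is its length minus the longest prefix already in the trie:
  "ACAATGACGTC" → 11 new (A, C, A, A, T, G, A, C, G, T, C)
  "ACAATTAGGT" → prefix "ACAAT" already present; 5 new (T, A, G, G, T)
  "ACAATACGGC" → prefix "ACAAT" already present; 5 new (A, C, G, G, C)
  "ACAATCGG" → prefix "ACAAT" already present; 3 new (C, G, G)
  "ACAATTCGA" → prefix "ACAATT" already present; 3 new (C, G, A)
  "ACAATGTAGTG" → prefix "ACAATG" already present; 5 new (T, A, G, T, G)
  "ACAATTTTCAA" → prefix "ACAATT" already present; 5 new (T, T, C, A, A)
  "ACAATCAGT" → prefix "ACAATC" already present; 3 new (A, G, T)
  "ACAATTAGGCG" → prefix "ACAATTAGG" already present; 2 new (C, G)
  "ACAATGG" → prefix "ACAATG" already present; 1 new (G)
  "ACAATCTT" → prefix "ACAATC" already present; 2 new (T, T)
  "ACAATCC" → prefix "ACAATC" already present; 1 new (C)
  "ACAATACAG" → prefix "ACAATAC" already present; 2 new (A, G)
  "ACAATTGCAT" → prefix "ACAATT" already present; 4 new (G, C, A, T)
  "ACAATT" → prefix "ACAATT" already present; 0 new (none)
  "ACAATCTTATT" → prefix "ACAATCTT" already present; 3 new (A, T, T)
  "ACAATAAC" → prefix "ACAATA" already present; 2 new (A, C)
  "ACAATCTAA" → prefix "ACAATCT" already present; 2 new (A, A)
  "ACAATACAT" → prefix "ACAATACA" already present; 1 new (T)
Total nodes = 11 + 5 + 5 + 3 + 3 + 5 + 5 + 3 + 2 + 1 + 2 + 1 + 2 + 4 + 0 + 3 + 2 + 2 + 1 = 60

60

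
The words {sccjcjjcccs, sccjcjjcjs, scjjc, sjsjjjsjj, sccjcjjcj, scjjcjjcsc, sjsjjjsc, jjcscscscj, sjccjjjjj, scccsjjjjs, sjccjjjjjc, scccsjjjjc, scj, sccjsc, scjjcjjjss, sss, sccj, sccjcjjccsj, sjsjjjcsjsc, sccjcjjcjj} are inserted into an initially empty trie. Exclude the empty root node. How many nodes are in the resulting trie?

71

For each word, the new-node count is its length minus the longest prefix already in the trie:
  "sccjcjjcccs" → 11 new (s, c, c, j, c, j, j, c, c, c, s)
  "sccjcjjcjs" → prefix "sccjcjjc" already present; 2 new (j, s)
  "scjjc" → prefix "sc" already present; 3 new (j, j, c)
  "sjsjjjsjj" → prefix "s" already present; 8 new (j, s, j, j, j, s, j, j)
  "sccjcjjcj" → prefix "sccjcjjcj" already present; 0 new (none)
  "scjjcjjcsc" → prefix "scjjc" already present; 5 new (j, j, c, s, c)
  "sjsjjjsc" → prefix "sjsjjjs" already present; 1 new (c)
  "jjcscscscj" → 10 new (j, j, c, s, c, s, c, s, c, j)
  "sjccjjjjj" → prefix "sj" already present; 7 new (c, c, j, j, j, j, j)
  "scccsjjjjs" → prefix "scc" already present; 7 new (c, s, j, j, j, j, s)
  "sjccjjjjjc" → prefix "sjccjjjjj" already present; 1 new (c)
  "scccsjjjjc" → prefix "scccsjjjj" already present; 1 new (c)
  "scj" → prefix "scj" already present; 0 new (none)
  "sccjsc" → prefix "sccj" already present; 2 new (s, c)
  "scjjcjjjss" → prefix "scjjcjj" already present; 3 new (j, s, s)
  "sss" → prefix "s" already present; 2 new (s, s)
  "sccj" → prefix "sccj" already present; 0 new (none)
  "sccjcjjccsj" → prefix "sccjcjjcc" already present; 2 new (s, j)
  "sjsjjjcsjsc" → prefix "sjsjjj" already present; 5 new (c, s, j, s, c)
  "sccjcjjcjj" → prefix "sccjcjjcj" already present; 1 new (j)
Total nodes = 11 + 2 + 3 + 8 + 0 + 5 + 1 + 10 + 7 + 7 + 1 + 1 + 0 + 2 + 3 + 2 + 0 + 2 + 5 + 1 = 71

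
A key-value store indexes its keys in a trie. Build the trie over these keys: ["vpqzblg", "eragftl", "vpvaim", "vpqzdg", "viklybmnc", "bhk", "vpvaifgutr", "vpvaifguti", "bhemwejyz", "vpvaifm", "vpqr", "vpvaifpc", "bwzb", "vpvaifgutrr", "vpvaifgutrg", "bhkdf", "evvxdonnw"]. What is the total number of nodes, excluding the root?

63

Insert word by word; a character creates a node only if that edge doesn't already exist:
  "vpqzblg" → 7 new (v, p, q, z, b, l, g)
  "eragftl" → 7 new (e, r, a, g, f, t, l)
  "vpvaim" → prefix "vp" already present; 4 new (v, a, i, m)
  "vpqzdg" → prefix "vpqz" already present; 2 new (d, g)
  "viklybmnc" → prefix "v" already present; 8 new (i, k, l, y, b, m, n, c)
  "bhk" → 3 new (b, h, k)
  "vpvaifgutr" → prefix "vpvai" already present; 5 new (f, g, u, t, r)
  "vpvaifguti" → prefix "vpvaifgut" already present; 1 new (i)
  "bhemwejyz" → prefix "bh" already present; 7 new (e, m, w, e, j, y, z)
  "vpvaifm" → prefix "vpvaif" already present; 1 new (m)
  "vpqr" → prefix "vpq" already present; 1 new (r)
  "vpvaifpc" → prefix "vpvaif" already present; 2 new (p, c)
  "bwzb" → prefix "b" already present; 3 new (w, z, b)
  "vpvaifgutrr" → prefix "vpvaifgutr" already present; 1 new (r)
  "vpvaifgutrg" → prefix "vpvaifgutr" already present; 1 new (g)
  "bhkdf" → prefix "bhk" already present; 2 new (d, f)
  "evvxdonnw" → prefix "e" already present; 8 new (v, v, x, d, o, n, n, w)
Total nodes = 7 + 7 + 4 + 2 + 8 + 3 + 5 + 1 + 7 + 1 + 1 + 2 + 3 + 1 + 1 + 2 + 8 = 63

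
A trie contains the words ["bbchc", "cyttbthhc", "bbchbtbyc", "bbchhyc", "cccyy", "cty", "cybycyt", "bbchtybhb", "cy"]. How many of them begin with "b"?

4

Walk to "b"; the words in its subtree are exactly those with that prefix.
Words under "b": bbchbtbyc, bbchc, bbchhyc, bbchtybhb
Count: 4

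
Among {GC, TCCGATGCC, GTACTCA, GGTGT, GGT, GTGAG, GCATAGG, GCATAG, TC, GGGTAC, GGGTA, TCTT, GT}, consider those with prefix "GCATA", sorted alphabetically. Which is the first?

GCATAG

Filter for "GCATA…" and sort: "GCATAG", "GCATAGG"
Position 1: GCATAG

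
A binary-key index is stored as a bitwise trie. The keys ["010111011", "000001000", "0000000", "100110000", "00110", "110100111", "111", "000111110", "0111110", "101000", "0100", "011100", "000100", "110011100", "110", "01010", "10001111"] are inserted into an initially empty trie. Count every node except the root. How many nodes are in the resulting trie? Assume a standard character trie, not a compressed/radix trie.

72

Trace insertions, counting only characters that open a new branch:
  "010111011" → 9 new (0, 1, 0, 1, 1, 1, 0, 1, 1)
  "000001000" → prefix "0" already present; 8 new (0, 0, 0, 0, 1, 0, 0, 0)
  "0000000" → prefix "00000" already present; 2 new (0, 0)
  "100110000" → 9 new (1, 0, 0, 1, 1, 0, 0, 0, 0)
  "00110" → prefix "00" already present; 3 new (1, 1, 0)
  "110100111" → prefix "1" already present; 8 new (1, 0, 1, 0, 0, 1, 1, 1)
  "111" → prefix "11" already present; 1 new (1)
  "000111110" → prefix "000" already present; 6 new (1, 1, 1, 1, 1, 0)
  "0111110" → prefix "01" already present; 5 new (1, 1, 1, 1, 0)
  "101000" → prefix "10" already present; 4 new (1, 0, 0, 0)
  "0100" → prefix "010" already present; 1 new (0)
  "011100" → prefix "0111" already present; 2 new (0, 0)
  "000100" → prefix "0001" already present; 2 new (0, 0)
  "110011100" → prefix "110" already present; 6 new (0, 1, 1, 1, 0, 0)
  "110" → prefix "110" already present; 0 new (none)
  "01010" → prefix "0101" already present; 1 new (0)
  "10001111" → prefix "100" already present; 5 new (0, 1, 1, 1, 1)
Total nodes = 9 + 8 + 2 + 9 + 3 + 8 + 1 + 6 + 5 + 4 + 1 + 2 + 2 + 6 + 0 + 1 + 5 = 72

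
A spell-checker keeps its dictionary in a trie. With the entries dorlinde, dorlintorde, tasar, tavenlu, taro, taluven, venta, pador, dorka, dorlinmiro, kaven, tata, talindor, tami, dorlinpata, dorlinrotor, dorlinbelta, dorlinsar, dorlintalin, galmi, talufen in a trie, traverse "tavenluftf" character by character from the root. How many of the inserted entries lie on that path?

Traverse "tavenluftf" character by character; count nodes along the way that are marked as word ends.
Prefixes of the query that are stored words: "tavenlu"
Count: 1

1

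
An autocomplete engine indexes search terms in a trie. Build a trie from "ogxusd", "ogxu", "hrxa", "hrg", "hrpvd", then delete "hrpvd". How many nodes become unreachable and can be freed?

3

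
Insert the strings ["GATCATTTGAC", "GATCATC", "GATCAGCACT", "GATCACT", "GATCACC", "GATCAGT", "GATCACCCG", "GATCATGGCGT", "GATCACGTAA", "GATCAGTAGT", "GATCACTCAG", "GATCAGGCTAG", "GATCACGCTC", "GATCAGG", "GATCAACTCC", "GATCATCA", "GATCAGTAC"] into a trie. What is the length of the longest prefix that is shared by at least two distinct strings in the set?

8

The deepest shared node is where two words last agree before diverging.
e.g. "GATCAGTAC" and "GATCAGTAGT" share the prefix "GATCAGTA" of length 8; no pair shares a longer one.
Longest shared-prefix length: 8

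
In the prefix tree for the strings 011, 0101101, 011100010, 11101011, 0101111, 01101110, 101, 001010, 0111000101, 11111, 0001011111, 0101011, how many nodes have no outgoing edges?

10

A leaf is a node with no children — equivalently, the end of a word that is not a proper prefix of any other stored word.
Those words: "0001011111", "001010", "0101011", "0101101", "0101111", "01101110", "0111000101", "101", "11101011", "11111"
Leaf count: 10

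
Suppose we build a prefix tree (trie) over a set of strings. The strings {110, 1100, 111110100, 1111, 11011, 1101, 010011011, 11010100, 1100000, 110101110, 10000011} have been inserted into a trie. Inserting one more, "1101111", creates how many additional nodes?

"11011" is already a path in the trie; the remaining "11" must be added.
Each of the 2 remaining characters creates one node.

2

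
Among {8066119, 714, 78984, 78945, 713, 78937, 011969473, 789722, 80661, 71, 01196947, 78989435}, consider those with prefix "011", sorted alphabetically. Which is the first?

01196947

Words with prefix "011", in lexicographic order: "01196947", "011969473"
Position 1: 01196947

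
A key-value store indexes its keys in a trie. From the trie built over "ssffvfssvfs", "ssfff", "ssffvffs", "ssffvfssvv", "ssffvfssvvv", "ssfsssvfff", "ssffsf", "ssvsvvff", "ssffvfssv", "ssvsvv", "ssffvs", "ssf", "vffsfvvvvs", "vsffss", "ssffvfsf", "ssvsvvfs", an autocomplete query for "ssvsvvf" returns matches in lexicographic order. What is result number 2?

ssvsvvfs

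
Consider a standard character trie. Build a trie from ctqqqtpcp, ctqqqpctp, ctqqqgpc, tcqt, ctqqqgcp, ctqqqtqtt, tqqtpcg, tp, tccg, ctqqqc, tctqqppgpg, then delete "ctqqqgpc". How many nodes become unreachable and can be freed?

Walk "ctqqqgpc" from the leaf back toward the root, removing each node that no remaining word uses.
The suffix "pc" (2 nodes) is used only by "ctqqqgpc"; the node for "ctqqqg" still has the child "c", so pruning stops there.
Nodes removed: 2

2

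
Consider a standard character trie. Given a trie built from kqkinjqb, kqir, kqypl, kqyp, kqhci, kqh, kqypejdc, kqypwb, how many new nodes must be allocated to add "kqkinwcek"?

"kqkin" is already a path in the trie; the remaining "wcek" must be added.
So 9 − 5 = 4 new nodes.

4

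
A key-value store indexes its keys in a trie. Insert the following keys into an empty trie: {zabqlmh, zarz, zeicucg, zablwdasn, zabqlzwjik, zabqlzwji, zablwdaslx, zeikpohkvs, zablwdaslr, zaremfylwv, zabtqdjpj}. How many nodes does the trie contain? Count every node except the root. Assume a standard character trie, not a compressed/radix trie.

For each word, the new-node count is its length minus the longest prefix already in the trie:
  "zabqlmh" → 7 new (z, a, b, q, l, m, h)
  "zarz" → prefix "za" already present; 2 new (r, z)
  "zeicucg" → prefix "z" already present; 6 new (e, i, c, u, c, g)
  "zablwdasn" → prefix "zab" already present; 6 new (l, w, d, a, s, n)
  "zabqlzwjik" → prefix "zabql" already present; 5 new (z, w, j, i, k)
  "zabqlzwji" → prefix "zabqlzwji" already present; 0 new (none)
  "zablwdaslx" → prefix "zablwdas" already present; 2 new (l, x)
  "zeikpohkvs" → prefix "zei" already present; 7 new (k, p, o, h, k, v, s)
  "zablwdaslr" → prefix "zablwdasl" already present; 1 new (r)
  "zaremfylwv" → prefix "zar" already present; 7 new (e, m, f, y, l, w, v)
  "zabtqdjpj" → prefix "zab" already present; 6 new (t, q, d, j, p, j)
Total nodes = 7 + 2 + 6 + 6 + 5 + 0 + 2 + 7 + 1 + 7 + 6 = 49

49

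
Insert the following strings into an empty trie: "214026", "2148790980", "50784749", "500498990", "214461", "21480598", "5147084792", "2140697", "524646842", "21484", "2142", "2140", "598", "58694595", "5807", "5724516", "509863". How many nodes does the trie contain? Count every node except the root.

Trace insertions, counting only characters that open a new branch:
  "214026" → 6 new (2, 1, 4, 0, 2, 6)
  "2148790980" → prefix "214" already present; 7 new (8, 7, 9, 0, 9, 8, 0)
  "50784749" → 8 new (5, 0, 7, 8, 4, 7, 4, 9)
  "500498990" → prefix "50" already present; 7 new (0, 4, 9, 8, 9, 9, 0)
  "214461" → prefix "214" already present; 3 new (4, 6, 1)
  "21480598" → prefix "2148" already present; 4 new (0, 5, 9, 8)
  "5147084792" → prefix "5" already present; 9 new (1, 4, 7, 0, 8, 4, 7, 9, 2)
  "2140697" → prefix "2140" already present; 3 new (6, 9, 7)
  "524646842" → prefix "5" already present; 8 new (2, 4, 6, 4, 6, 8, 4, 2)
  "21484" → prefix "2148" already present; 1 new (4)
  "2142" → prefix "214" already present; 1 new (2)
  "2140" → prefix "2140" already present; 0 new (none)
  "598" → prefix "5" already present; 2 new (9, 8)
  "58694595" → prefix "5" already present; 7 new (8, 6, 9, 4, 5, 9, 5)
  "5807" → prefix "58" already present; 2 new (0, 7)
  "5724516" → prefix "5" already present; 6 new (7, 2, 4, 5, 1, 6)
  "509863" → prefix "50" already present; 4 new (9, 8, 6, 3)
Total nodes = 6 + 7 + 8 + 7 + 3 + 4 + 9 + 3 + 8 + 1 + 1 + 0 + 2 + 7 + 2 + 6 + 4 = 78

78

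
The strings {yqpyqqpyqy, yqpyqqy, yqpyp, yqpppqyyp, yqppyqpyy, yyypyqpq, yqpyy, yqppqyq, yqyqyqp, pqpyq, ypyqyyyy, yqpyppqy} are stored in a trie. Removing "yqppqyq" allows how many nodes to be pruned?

Walk "yqppqyq" from the leaf back toward the root, removing each node that no remaining word uses.
The suffix "qyq" (3 nodes) is used only by "yqppqyq"; the node for "yqpp" still has the child "p", so pruning stops there.
Nodes removed: 3

3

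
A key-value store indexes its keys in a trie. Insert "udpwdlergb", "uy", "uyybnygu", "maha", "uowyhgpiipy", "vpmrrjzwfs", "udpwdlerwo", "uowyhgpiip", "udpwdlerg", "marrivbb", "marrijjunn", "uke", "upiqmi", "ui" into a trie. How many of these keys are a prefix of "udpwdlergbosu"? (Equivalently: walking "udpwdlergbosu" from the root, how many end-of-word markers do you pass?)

Check each prefix of "udpwdlergbosu" against the stored set — each match is an end-marker on the path.
Prefixes of the query that are stored words: "udpwdlerg", "udpwdlergb"
Count: 2

2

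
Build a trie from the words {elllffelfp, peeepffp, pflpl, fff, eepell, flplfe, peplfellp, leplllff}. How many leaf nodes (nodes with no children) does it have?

8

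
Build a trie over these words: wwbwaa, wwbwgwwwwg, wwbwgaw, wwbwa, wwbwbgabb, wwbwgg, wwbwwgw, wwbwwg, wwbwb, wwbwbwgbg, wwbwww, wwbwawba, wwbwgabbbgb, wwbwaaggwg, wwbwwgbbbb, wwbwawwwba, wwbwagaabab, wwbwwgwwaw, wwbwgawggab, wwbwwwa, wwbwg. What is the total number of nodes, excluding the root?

62

Insert word by word; a character creates a node only if that edge doesn't already exist:
  "wwbwaa" → 6 new (w, w, b, w, a, a)
  "wwbwgwwwwg" → prefix "wwbw" already present; 6 new (g, w, w, w, w, g)
  "wwbwgaw" → prefix "wwbwg" already present; 2 new (a, w)
  "wwbwa" → prefix "wwbwa" already present; 0 new (none)
  "wwbwbgabb" → prefix "wwbw" already present; 5 new (b, g, a, b, b)
  "wwbwgg" → prefix "wwbwg" already present; 1 new (g)
  "wwbwwgw" → prefix "wwbw" already present; 3 new (w, g, w)
  "wwbwwg" → prefix "wwbwwg" already present; 0 new (none)
  "wwbwb" → prefix "wwbwb" already present; 0 new (none)
  "wwbwbwgbg" → prefix "wwbwb" already present; 4 new (w, g, b, g)
  "wwbwww" → prefix "wwbww" already present; 1 new (w)
  "wwbwawba" → prefix "wwbwa" already present; 3 new (w, b, a)
  "wwbwgabbbgb" → prefix "wwbwga" already present; 5 new (b, b, b, g, b)
  "wwbwaaggwg" → prefix "wwbwaa" already present; 4 new (g, g, w, g)
  "wwbwwgbbbb" → prefix "wwbwwg" already present; 4 new (b, b, b, b)
  "wwbwawwwba" → prefix "wwbwaw" already present; 4 new (w, w, b, a)
  "wwbwagaabab" → prefix "wwbwa" already present; 6 new (g, a, a, b, a, b)
  "wwbwwgwwaw" → prefix "wwbwwgw" already present; 3 new (w, a, w)
  "wwbwgawggab" → prefix "wwbwgaw" already present; 4 new (g, g, a, b)
  "wwbwwwa" → prefix "wwbwww" already present; 1 new (a)
  "wwbwg" → prefix "wwbwg" already present; 0 new (none)
Total nodes = 6 + 6 + 2 + 0 + 5 + 1 + 3 + 0 + 0 + 4 + 1 + 3 + 5 + 4 + 4 + 4 + 6 + 3 + 4 + 1 + 0 = 62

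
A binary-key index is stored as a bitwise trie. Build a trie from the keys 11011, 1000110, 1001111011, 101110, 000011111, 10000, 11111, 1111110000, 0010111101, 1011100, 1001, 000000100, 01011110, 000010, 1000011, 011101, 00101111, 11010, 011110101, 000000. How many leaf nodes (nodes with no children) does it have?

Leaves are exactly the stored words that no other stored word extends.
Those words: "000000100", "000010", "000011111", "0010111101", "01011110", "011101", "011110101", "1000011", "1000110", "1001111011", "1011100", "11010", "11011", "1111110000"
Leaf count: 14

14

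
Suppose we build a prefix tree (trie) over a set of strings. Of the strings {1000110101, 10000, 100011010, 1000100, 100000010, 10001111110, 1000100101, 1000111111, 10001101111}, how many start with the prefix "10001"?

Walk to "10001"; the words in its subtree are exactly those with that prefix.
Words under "10001": 1000100, 1000100101, 100011010, 1000110101, 10001101111, 1000111111, 10001111110
Count: 7

7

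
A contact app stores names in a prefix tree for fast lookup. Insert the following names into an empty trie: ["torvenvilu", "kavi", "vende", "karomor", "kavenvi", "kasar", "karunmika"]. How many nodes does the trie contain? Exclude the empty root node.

37

Trace insertions, counting only characters that open a new branch:
  "torvenvilu" → 10 new (t, o, r, v, e, n, v, i, l, u)
  "kavi" → 4 new (k, a, v, i)
  "vende" → 5 new (v, e, n, d, e)
  "karomor" → prefix "ka" already present; 5 new (r, o, m, o, r)
  "kavenvi" → prefix "kav" already present; 4 new (e, n, v, i)
  "kasar" → prefix "ka" already present; 3 new (s, a, r)
  "karunmika" → prefix "kar" already present; 6 new (u, n, m, i, k, a)
Total nodes = 10 + 4 + 5 + 5 + 4 + 3 + 6 = 37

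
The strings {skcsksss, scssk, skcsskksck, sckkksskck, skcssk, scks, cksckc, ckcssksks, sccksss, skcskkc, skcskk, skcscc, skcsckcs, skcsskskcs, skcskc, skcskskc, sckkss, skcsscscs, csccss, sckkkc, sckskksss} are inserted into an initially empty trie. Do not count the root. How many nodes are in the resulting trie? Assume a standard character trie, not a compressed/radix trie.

Insert word by word; a character creates a node only if that edge doesn't already exist:
  "skcsksss" → 8 new (s, k, c, s, k, s, s, s)
  "scssk" → prefix "s" already present; 4 new (c, s, s, k)
  "skcsskksck" → prefix "skcs" already present; 6 new (s, k, k, s, c, k)
  "sckkksskck" → prefix "sc" already present; 8 new (k, k, k, s, s, k, c, k)
  "skcssk" → prefix "skcssk" already present; 0 new (none)
  "scks" → prefix "sck" already present; 1 new (s)
  "cksckc" → 6 new (c, k, s, c, k, c)
  "ckcssksks" → prefix "ck" already present; 7 new (c, s, s, k, s, k, s)
  "sccksss" → prefix "sc" already present; 5 new (c, k, s, s, s)
  "skcskkc" → prefix "skcsk" already present; 2 new (k, c)
  "skcskk" → prefix "skcskk" already present; 0 new (none)
  "skcscc" → prefix "skcs" already present; 2 new (c, c)
  "skcsckcs" → prefix "skcsc" already present; 3 new (k, c, s)
  "skcsskskcs" → prefix "skcssk" already present; 4 new (s, k, c, s)
  "skcskc" → prefix "skcsk" already present; 1 new (c)
  "skcskskc" → prefix "skcsks" already present; 2 new (k, c)
  "sckkss" → prefix "sckk" already present; 2 new (s, s)
  "skcsscscs" → prefix "skcss" already present; 4 new (c, s, c, s)
  "csccss" → prefix "c" already present; 5 new (s, c, c, s, s)
  "sckkkc" → prefix "sckkk" already present; 1 new (c)
  "sckskksss" → prefix "scks" already present; 5 new (k, k, s, s, s)
Total nodes = 8 + 4 + 6 + 8 + 0 + 1 + 6 + 7 + 5 + 2 + 0 + 2 + 3 + 4 + 1 + 2 + 2 + 4 + 5 + 1 + 5 = 76

76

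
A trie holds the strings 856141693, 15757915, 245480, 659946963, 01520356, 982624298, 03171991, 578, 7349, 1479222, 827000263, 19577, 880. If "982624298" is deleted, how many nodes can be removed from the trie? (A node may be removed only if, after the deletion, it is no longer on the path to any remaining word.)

After clearing the end-marker at "982624298", prune upward until reaching a node still needed by another word.
No other word shares any prefix with "982624298", so all 9 of its nodes go.
Nodes removed: 9

9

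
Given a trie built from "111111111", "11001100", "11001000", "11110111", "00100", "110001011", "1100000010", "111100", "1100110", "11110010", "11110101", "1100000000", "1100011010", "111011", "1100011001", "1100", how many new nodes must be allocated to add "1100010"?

0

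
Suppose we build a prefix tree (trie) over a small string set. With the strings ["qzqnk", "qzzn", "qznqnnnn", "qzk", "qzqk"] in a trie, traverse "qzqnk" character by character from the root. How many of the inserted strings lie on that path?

1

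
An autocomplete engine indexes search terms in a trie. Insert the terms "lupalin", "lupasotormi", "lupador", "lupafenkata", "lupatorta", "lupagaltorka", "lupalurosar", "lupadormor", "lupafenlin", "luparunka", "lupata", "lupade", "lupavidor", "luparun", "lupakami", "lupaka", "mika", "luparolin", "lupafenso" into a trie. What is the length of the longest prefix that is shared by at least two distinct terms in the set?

Look for the deepest trie node that still has at least two words in its subtree.
"lupador" and "lupadormor" agree on "lupador" (7 characters) before diverging; nothing deeper is shared.
Longest shared-prefix length: 7

7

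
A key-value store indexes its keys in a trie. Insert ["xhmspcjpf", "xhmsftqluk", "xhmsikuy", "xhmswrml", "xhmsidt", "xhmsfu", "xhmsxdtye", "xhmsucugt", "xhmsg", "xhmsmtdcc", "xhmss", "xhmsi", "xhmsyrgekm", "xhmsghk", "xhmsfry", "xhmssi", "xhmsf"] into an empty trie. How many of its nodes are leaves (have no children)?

13

A leaf is a node with no children — equivalently, the end of a word that is not a proper prefix of any other stored word.
Those words: "xhmsfry", "xhmsftqluk", "xhmsfu", "xhmsghk", "xhmsidt", "xhmsikuy", "xhmsmtdcc", "xhmspcjpf", "xhmssi", "xhmsucugt", "xhmswrml", "xhmsxdtye", "xhmsyrgekm"
Leaf count: 13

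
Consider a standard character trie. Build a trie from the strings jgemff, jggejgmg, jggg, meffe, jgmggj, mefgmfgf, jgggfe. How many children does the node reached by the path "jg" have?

3

Follow the path "jg" to its node, then look at its outgoing edges.
Characters that immediately follow "jg" among the stored strings: {e, g, m}.
That node has 3 child edges.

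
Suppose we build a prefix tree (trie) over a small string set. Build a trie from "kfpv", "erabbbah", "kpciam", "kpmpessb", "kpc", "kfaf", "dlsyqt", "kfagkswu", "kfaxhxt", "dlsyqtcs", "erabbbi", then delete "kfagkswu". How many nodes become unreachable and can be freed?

Walk "kfagkswu" from the leaf back toward the root, removing each node that no remaining word uses.
The suffix "gkswu" (5 nodes) is used only by "kfagkswu"; the node for "kfa" still has the child "f", so pruning stops there.
Nodes removed: 5

5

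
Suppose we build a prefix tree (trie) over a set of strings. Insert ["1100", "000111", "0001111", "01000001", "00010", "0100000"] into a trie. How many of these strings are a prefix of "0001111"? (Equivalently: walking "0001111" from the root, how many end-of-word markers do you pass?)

Walk "0001111" from the root; an end-of-word marker is hit whenever a stored word is a prefix of "0001111".
Prefixes of the query that are stored words: "000111", "0001111"
Count: 2

2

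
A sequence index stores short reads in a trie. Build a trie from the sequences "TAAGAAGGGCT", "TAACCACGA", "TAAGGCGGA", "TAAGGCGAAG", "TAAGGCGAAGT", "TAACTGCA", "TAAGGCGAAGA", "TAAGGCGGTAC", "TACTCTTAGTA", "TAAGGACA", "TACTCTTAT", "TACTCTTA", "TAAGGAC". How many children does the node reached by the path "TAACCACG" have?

1

Walk "TAACCACG" from the root, arriving at one node.
Characters that immediately follow "TAACCACG" among the stored strings: {A}.
That node has 1 child edge.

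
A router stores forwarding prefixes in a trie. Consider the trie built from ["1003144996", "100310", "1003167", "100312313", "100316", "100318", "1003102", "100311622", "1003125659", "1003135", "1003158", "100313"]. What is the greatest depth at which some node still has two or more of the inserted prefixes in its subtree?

Look for the deepest trie node that still has at least two words in its subtree.
e.g. "100310" and "1003102" share the prefix "100310" of length 6; no pair shares a longer one.
Longest shared-prefix length: 6

6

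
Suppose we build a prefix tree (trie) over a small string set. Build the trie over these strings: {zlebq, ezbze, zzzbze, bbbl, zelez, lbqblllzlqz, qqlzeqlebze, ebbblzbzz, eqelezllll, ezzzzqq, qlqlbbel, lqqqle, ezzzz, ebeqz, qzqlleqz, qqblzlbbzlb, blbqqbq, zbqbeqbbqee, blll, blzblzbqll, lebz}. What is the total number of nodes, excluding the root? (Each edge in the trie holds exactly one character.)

Insert word by word; a character creates a node only if that edge doesn't already exist:
  "zlebq" → 5 new (z, l, e, b, q)
  "ezbze" → 5 new (e, z, b, z, e)
  "zzzbze" → prefix "z" already present; 5 new (z, z, b, z, e)
  "bbbl" → 4 new (b, b, b, l)
  "zelez" → prefix "z" already present; 4 new (e, l, e, z)
  "lbqblllzlqz" → 11 new (l, b, q, b, l, l, l, z, l, q, z)
  "qqlzeqlebze" → 11 new (q, q, l, z, e, q, l, e, b, z, e)
  "ebbblzbzz" → prefix "e" already present; 8 new (b, b, b, l, z, b, z, z)
  "eqelezllll" → prefix "e" already present; 9 new (q, e, l, e, z, l, l, l, l)
  "ezzzzqq" → prefix "ez" already present; 5 new (z, z, z, q, q)
  "qlqlbbel" → prefix "q" already present; 7 new (l, q, l, b, b, e, l)
  "lqqqle" → prefix "l" already present; 5 new (q, q, q, l, e)
  "ezzzz" → prefix "ezzzz" already present; 0 new (none)
  "ebeqz" → prefix "eb" already present; 3 new (e, q, z)
  "qzqlleqz" → prefix "q" already present; 7 new (z, q, l, l, e, q, z)
  "qqblzlbbzlb" → prefix "qq" already present; 9 new (b, l, z, l, b, b, z, l, b)
  "blbqqbq" → prefix "b" already present; 6 new (l, b, q, q, b, q)
  "zbqbeqbbqee" → prefix "z" already present; 10 new (b, q, b, e, q, b, b, q, e, e)
  "blll" → prefix "bl" already present; 2 new (l, l)
  "blzblzbqll" → prefix "bl" already present; 8 new (z, b, l, z, b, q, l, l)
  "lebz" → prefix "l" already present; 3 new (e, b, z)
Total nodes = 5 + 5 + 5 + 4 + 4 + 11 + 11 + 8 + 9 + 5 + 7 + 5 + 0 + 3 + 7 + 9 + 6 + 10 + 2 + 8 + 3 = 127

127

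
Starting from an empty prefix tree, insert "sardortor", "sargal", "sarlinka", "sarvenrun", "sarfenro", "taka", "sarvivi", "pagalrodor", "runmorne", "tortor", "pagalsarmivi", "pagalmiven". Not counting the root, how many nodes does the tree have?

For each word, the new-node count is its length minus the longest prefix already in the trie:
  "sardortor" → 9 new (s, a, r, d, o, r, t, o, r)
  "sargal" → prefix "sar" already present; 3 new (g, a, l)
  "sarlinka" → prefix "sar" already present; 5 new (l, i, n, k, a)
  "sarvenrun" → prefix "sar" already present; 6 new (v, e, n, r, u, n)
  "sarfenro" → prefix "sar" already present; 5 new (f, e, n, r, o)
  "taka" → 4 new (t, a, k, a)
  "sarvivi" → prefix "sarv" already present; 3 new (i, v, i)
  "pagalrodor" → 10 new (p, a, g, a, l, r, o, d, o, r)
  "runmorne" → 8 new (r, u, n, m, o, r, n, e)
  "tortor" → prefix "t" already present; 5 new (o, r, t, o, r)
  "pagalsarmivi" → prefix "pagal" already present; 7 new (s, a, r, m, i, v, i)
  "pagalmiven" → prefix "pagal" already present; 5 new (m, i, v, e, n)
Total nodes = 9 + 3 + 5 + 6 + 5 + 4 + 3 + 10 + 8 + 5 + 7 + 5 = 70

70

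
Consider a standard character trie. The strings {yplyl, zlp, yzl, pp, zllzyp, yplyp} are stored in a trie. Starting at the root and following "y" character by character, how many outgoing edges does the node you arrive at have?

The children of the "y" node are the distinct next characters among strings starting with "y".
Characters that immediately follow "y" among the stored strings: {p, z}.
That node has 2 child edges.

2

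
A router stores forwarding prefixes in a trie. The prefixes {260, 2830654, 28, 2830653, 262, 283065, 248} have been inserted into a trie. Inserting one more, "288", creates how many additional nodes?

1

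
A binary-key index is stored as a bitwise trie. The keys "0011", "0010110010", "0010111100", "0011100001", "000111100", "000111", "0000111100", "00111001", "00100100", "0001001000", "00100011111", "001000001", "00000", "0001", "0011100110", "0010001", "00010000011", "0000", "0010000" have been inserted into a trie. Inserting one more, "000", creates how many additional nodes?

0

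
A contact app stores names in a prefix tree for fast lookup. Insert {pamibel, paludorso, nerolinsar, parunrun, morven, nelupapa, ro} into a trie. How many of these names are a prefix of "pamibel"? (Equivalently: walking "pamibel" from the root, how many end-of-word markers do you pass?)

1

Walk "pamibel" from the root; an end-of-word marker is hit whenever a stored word is a prefix of "pamibel".
Prefixes of the query that are stored words: "pamibel"
Count: 1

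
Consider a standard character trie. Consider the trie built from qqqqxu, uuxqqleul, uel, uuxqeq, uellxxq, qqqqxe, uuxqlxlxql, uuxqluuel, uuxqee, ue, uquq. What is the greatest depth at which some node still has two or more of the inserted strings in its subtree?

5

The deepest shared node is where two words last agree before diverging.
"qqqqxe" and "qqqqxu" agree on "qqqqx" (5 characters) before diverging; nothing deeper is shared.
Longest shared-prefix length: 5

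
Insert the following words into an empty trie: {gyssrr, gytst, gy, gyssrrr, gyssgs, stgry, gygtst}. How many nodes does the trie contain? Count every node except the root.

21

Trace insertions, counting only characters that open a new branch:
  "gyssrr" → 6 new (g, y, s, s, r, r)
  "gytst" → prefix "gy" already present; 3 new (t, s, t)
  "gy" → prefix "gy" already present; 0 new (none)
  "gyssrrr" → prefix "gyssrr" already present; 1 new (r)
  "gyssgs" → prefix "gyss" already present; 2 new (g, s)
  "stgry" → 5 new (s, t, g, r, y)
  "gygtst" → prefix "gy" already present; 4 new (g, t, s, t)
Total nodes = 6 + 3 + 0 + 1 + 2 + 5 + 4 = 21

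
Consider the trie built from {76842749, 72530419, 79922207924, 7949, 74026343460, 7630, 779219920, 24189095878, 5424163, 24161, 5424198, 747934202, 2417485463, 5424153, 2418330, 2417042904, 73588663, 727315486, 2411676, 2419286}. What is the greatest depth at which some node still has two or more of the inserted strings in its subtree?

5

Equivalently: take the maximum, over all pairs, of their longest common prefix length.
e.g. "5424153" and "5424163" share the prefix "54241" of length 5; no pair shares a longer one.
Longest shared-prefix length: 5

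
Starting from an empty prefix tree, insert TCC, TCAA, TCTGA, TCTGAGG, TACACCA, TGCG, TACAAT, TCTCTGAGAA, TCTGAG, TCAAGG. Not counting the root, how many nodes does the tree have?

30

Trace insertions, counting only characters that open a new branch:
  "TCC" → 3 new (T, C, C)
  "TCAA" → prefix "TC" already present; 2 new (A, A)
  "TCTGA" → prefix "TC" already present; 3 new (T, G, A)
  "TCTGAGG" → prefix "TCTGA" already present; 2 new (G, G)
  "TACACCA" → prefix "T" already present; 6 new (A, C, A, C, C, A)
  "TGCG" → prefix "T" already present; 3 new (G, C, G)
  "TACAAT" → prefix "TACA" already present; 2 new (A, T)
  "TCTCTGAGAA" → prefix "TCT" already present; 7 new (C, T, G, A, G, A, A)
  "TCTGAG" → prefix "TCTGAG" already present; 0 new (none)
  "TCAAGG" → prefix "TCAA" already present; 2 new (G, G)
Total nodes = 3 + 2 + 3 + 2 + 6 + 3 + 2 + 7 + 0 + 2 = 30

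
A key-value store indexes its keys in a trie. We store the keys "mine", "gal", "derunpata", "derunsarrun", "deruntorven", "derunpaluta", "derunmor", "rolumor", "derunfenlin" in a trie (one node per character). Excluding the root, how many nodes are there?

48

Trace insertions, counting only characters that open a new branch:
  "mine" → 4 new (m, i, n, e)
  "gal" → 3 new (g, a, l)
  "derunpata" → 9 new (d, e, r, u, n, p, a, t, a)
  "derunsarrun" → prefix "derun" already present; 6 new (s, a, r, r, u, n)
  "deruntorven" → prefix "derun" already present; 6 new (t, o, r, v, e, n)
  "derunpaluta" → prefix "derunpa" already present; 4 new (l, u, t, a)
  "derunmor" → prefix "derun" already present; 3 new (m, o, r)
  "rolumor" → 7 new (r, o, l, u, m, o, r)
  "derunfenlin" → prefix "derun" already present; 6 new (f, e, n, l, i, n)
Total nodes = 4 + 3 + 9 + 6 + 6 + 4 + 3 + 7 + 6 = 48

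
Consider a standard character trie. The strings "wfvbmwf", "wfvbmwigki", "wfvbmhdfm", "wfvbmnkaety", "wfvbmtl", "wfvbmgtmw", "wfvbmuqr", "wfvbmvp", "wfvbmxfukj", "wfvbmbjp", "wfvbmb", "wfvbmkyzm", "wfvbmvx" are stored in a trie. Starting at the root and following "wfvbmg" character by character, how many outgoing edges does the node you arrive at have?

1

Follow the path "wfvbmg" to its node, then look at its outgoing edges.
Characters that immediately follow "wfvbmg" among the stored strings: {t}.
That node has 1 child edge.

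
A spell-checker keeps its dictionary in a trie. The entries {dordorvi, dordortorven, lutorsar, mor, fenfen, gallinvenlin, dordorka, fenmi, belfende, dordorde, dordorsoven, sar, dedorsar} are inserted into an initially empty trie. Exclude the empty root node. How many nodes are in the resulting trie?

72

For each word, the new-node count is its length minus the longest prefix already in the trie:
  "dordorvi" → 8 new (d, o, r, d, o, r, v, i)
  "dordortorven" → prefix "dordor" already present; 6 new (t, o, r, v, e, n)
  "lutorsar" → 8 new (l, u, t, o, r, s, a, r)
  "mor" → 3 new (m, o, r)
  "fenfen" → 6 new (f, e, n, f, e, n)
  "gallinvenlin" → 12 new (g, a, l, l, i, n, v, e, n, l, i, n)
  "dordorka" → prefix "dordor" already present; 2 new (k, a)
  "fenmi" → prefix "fen" already present; 2 new (m, i)
  "belfende" → 8 new (b, e, l, f, e, n, d, e)
  "dordorde" → prefix "dordor" already present; 2 new (d, e)
  "dordorsoven" → prefix "dordor" already present; 5 new (s, o, v, e, n)
  "sar" → 3 new (s, a, r)
  "dedorsar" → prefix "d" already present; 7 new (e, d, o, r, s, a, r)
Total nodes = 8 + 6 + 8 + 3 + 6 + 12 + 2 + 2 + 8 + 2 + 5 + 3 + 7 = 72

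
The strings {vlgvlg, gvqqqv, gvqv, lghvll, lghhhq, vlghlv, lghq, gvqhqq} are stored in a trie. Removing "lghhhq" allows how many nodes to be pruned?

3

After clearing the end-marker at "lghhhq", prune upward until reaching a node still needed by another word.
The suffix "hhq" (3 nodes) is used only by "lghhhq"; the node for "lgh" still has the child "v", so pruning stops there.
Nodes removed: 3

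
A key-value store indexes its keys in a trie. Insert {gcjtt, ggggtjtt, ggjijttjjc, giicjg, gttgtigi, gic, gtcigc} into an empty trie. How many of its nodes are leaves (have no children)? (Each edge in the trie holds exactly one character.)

Leaves are exactly the stored words that no other stored word extends.
Those words: "gcjtt", "ggggtjtt", "ggjijttjjc", "gic", "giicjg", "gtcigc", "gttgtigi"
Leaf count: 7

7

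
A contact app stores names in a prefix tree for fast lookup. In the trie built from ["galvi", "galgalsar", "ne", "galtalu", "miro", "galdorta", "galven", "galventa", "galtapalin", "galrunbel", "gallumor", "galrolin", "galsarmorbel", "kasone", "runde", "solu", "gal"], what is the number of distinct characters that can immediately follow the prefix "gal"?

7

The children of the "gal" node are the distinct next characters among strings starting with "gal".
Distinct next characters after "gal": d, g, l, r, s, t, v.
That node has 7 child edges.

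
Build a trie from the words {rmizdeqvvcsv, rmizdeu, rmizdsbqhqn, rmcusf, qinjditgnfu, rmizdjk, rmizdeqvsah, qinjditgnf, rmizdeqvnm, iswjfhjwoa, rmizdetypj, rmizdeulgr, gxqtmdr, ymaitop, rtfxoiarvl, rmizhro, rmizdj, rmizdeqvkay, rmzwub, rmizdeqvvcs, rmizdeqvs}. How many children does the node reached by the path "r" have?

Walk "r" from the root, arriving at one node.
Characters that immediately follow "r" among the stored strings: {m, t}.
That node has 2 child edges.

2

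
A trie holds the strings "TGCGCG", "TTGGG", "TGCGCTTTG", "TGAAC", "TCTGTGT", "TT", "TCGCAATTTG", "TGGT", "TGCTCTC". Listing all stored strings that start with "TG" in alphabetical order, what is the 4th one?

TGCTCTC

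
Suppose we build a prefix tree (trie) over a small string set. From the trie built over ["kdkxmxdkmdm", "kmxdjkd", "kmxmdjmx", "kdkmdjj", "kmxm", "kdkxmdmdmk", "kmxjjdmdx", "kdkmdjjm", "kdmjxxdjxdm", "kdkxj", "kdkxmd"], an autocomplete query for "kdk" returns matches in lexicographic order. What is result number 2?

kdkmdjjm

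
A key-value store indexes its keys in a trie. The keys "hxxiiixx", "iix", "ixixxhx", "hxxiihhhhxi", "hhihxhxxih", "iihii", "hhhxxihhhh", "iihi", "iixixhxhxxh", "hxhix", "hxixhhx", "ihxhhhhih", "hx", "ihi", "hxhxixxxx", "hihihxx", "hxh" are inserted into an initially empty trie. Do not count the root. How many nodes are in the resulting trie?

Count nodes per top-level branch (shared prefixes stored once):
  'h'-branch (hhhxxihhhh, hhihxhxxih, hihihxx, hx, hxh, hxhix, hxhxixxxx, hxixhhx, hxxiihhhhxi, hxxiiixx): 51 nodes
  'i'-branch (ihi, ihxhhhhih, iihi, iihii, iix, iixixhxhxxh, ixixxhx): 29 nodes
Sum: 80

80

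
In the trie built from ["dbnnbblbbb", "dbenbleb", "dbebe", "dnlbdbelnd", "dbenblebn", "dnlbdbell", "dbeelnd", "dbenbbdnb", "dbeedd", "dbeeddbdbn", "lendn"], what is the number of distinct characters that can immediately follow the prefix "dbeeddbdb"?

Follow the path "dbeeddbdb" to its node, then look at its outgoing edges.
Characters that immediately follow "dbeeddbdb" among the stored strings: {n}.
That node has 1 child edge.

1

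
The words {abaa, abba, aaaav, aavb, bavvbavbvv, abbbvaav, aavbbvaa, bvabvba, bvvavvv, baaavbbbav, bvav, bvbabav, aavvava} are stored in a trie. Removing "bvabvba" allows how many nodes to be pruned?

4

After clearing the end-marker at "bvabvba", prune upward until reaching a node still needed by another word.
The suffix "bvba" (4 nodes) is used only by "bvabvba"; the node for "bva" still has the child "v", so pruning stops there.
Nodes removed: 4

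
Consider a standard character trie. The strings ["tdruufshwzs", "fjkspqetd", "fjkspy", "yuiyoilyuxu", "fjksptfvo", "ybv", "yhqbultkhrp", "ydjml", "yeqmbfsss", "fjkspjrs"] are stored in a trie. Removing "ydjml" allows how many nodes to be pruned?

A node on "ydjml"'s path can go only if nothing else ends at it or branches off below it.
The suffix "djml" (4 nodes) is used only by "ydjml"; the node for "y" still has the child "u", so pruning stops there.
Nodes removed: 4

4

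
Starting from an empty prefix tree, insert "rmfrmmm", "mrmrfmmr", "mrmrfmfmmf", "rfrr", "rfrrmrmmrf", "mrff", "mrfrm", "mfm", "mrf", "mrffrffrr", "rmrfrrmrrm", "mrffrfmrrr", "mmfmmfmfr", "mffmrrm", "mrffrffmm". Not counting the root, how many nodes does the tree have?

Insert word by word; a character creates a node only if that edge doesn't already exist:
  "rmfrmmm" → 7 new (r, m, f, r, m, m, m)
  "mrmrfmmr" → 8 new (m, r, m, r, f, m, m, r)
  "mrmrfmfmmf" → prefix "mrmrfm" already present; 4 new (f, m, m, f)
  "rfrr" → prefix "r" already present; 3 new (f, r, r)
  "rfrrmrmmrf" → prefix "rfrr" already present; 6 new (m, r, m, m, r, f)
  "mrff" → prefix "mr" already present; 2 new (f, f)
  "mrfrm" → prefix "mrf" already present; 2 new (r, m)
  "mfm" → prefix "m" already present; 2 new (f, m)
  "mrf" → prefix "mrf" already present; 0 new (none)
  "mrffrffrr" → prefix "mrff" already present; 5 new (r, f, f, r, r)
  "rmrfrrmrrm" → prefix "rm" already present; 8 new (r, f, r, r, m, r, r, m)
  "mrffrfmrrr" → prefix "mrffrf" already present; 4 new (m, r, r, r)
  "mmfmmfmfr" → prefix "m" already present; 8 new (m, f, m, m, f, m, f, r)
  "mffmrrm" → prefix "mf" already present; 5 new (f, m, r, r, m)
  "mrffrffmm" → prefix "mrffrff" already present; 2 new (m, m)
Total nodes = 7 + 8 + 4 + 3 + 6 + 2 + 2 + 2 + 0 + 5 + 8 + 4 + 8 + 5 + 2 = 66

66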